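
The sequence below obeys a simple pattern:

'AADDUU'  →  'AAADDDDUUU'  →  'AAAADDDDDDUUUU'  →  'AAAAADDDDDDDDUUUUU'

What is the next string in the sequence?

AAAAAADDDDDDDDDDUUUUUU

Term n consists of n+1 A's, followed by 2n D's, followed by n+1 U's (n = 1, 2, …).
At n = 5 the blocks have lengths 6, 10, 6.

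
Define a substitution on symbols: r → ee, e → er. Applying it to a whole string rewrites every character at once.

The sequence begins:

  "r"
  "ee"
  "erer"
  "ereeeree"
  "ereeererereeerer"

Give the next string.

ereeererereeereeereeererereeeree

Replace each of the 16 characters of ereeererereeerer in place — er ee er er er ee er ee er ee er er er ee er ee — and concatenate.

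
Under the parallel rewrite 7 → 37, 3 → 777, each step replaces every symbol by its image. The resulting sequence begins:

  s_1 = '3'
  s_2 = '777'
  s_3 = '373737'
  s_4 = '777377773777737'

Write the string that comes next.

φ(777377773777737) expands symbol-by-symbol to 37 37 37 777 37 37 37 37 777 37 37 37 37 777 37; joining the 15 pieces gives the next term.

373737777373737377773737373777737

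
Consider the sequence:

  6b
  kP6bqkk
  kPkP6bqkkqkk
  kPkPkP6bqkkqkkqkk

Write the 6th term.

kPkPkPkPkP6bqkkqkkqkkqkkqkk

Every step adds kP to the front and qkk to the end of the previous string.
From kPkPkP6bqkkqkkqkk, 2 further steps: kPkPkP6bqkkqkkqkk → kPkPkPkP6bqkkqkkqkkqkk → (answer).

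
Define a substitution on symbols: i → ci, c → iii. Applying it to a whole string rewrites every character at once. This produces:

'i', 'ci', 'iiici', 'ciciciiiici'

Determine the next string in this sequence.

iiiciiiiciiiiciciciciiiici

Apply φ to ciciciiiici symbol by symbol: c→iii, i→ci, c→iii, i→ci, c→iii, i→ci, i→ci, i→ci, i→ci, c→iii, i→ci; joined: iii ci iii ci iii ci ci ci ci iii ci.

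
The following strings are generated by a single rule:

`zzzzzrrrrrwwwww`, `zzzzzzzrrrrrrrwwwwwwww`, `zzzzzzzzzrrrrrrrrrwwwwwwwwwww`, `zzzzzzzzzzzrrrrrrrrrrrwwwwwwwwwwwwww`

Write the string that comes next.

Each string has the form z^{2n+3} r^{2n+3} w^{3n+2} (n = 1, 2, …).
At n = 5 the blocks have lengths 13, 13, 17.

zzzzzzzzzzzzzrrrrrrrrrrrrrwwwwwwwwwwwwwwwww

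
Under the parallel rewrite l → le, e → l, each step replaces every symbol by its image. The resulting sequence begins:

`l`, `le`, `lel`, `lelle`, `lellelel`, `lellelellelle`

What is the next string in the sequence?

Applying the rule to each of the 13 symbols of lellelellelle gives the pieces le l le le l le l le le l le le l, which concatenate to the answer.

lellelellellelellelel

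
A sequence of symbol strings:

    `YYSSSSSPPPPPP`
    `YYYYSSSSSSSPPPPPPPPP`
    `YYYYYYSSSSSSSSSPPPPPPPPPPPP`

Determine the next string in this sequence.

Reading off run lengths: Y runs 2, 4, 6; S runs 5, 7, 9; P runs 6, 9, 12 — each is linear in n (n = 1, 2, …).
Setting n = 4 gives 8, 11, 15 characters in each block.

YYYYYYYYSSSSSSSSSSSPPPPPPPPPPPPPPP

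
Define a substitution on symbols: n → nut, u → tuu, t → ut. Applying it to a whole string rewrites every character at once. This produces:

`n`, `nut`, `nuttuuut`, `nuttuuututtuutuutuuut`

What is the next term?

Rewriting the 21 symbols of nuttuuututtuutuutuuut one by one yields nut tuu ut ut tuu tuu tuu ut tuu ut ut tuu tuu ut tuu tuu ut tuu tuu tuu ut; concatenated:

nuttuuututtuutuutuuuttuuututtuutuuuttuutuuuttuutuutuuut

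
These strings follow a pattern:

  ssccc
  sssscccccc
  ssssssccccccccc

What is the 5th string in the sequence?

The n-th term is 2n s's then 3n c's (n = 1, 2, …).
Setting n = 5 gives 10, 15 characters in each block.

ssssssssssccccccccccccccc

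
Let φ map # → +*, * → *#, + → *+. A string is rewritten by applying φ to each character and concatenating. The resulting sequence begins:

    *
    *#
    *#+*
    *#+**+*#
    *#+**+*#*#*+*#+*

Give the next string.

Rewriting the 16 symbols of *#+**+*#*#*+*#+* one by one yields *# +* *+ *# *# *+ *# +* *# +* *# *+ *# +* *+ *#; concatenated:

*#+**+*#*#*+*#+**#+**#*+*#+**+*#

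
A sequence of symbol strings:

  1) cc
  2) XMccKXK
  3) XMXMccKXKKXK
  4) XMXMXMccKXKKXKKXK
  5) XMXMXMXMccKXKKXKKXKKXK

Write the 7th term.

Each term wraps the previous one in XM on the left and KXK on the right.
From XMXMXMXMccKXKKXKKXKKXK, 2 further steps: XMXMXMXMccKXKKXKKXKKXK → XMXMXMXMXMccKXKKXKKXKKXKKXK → (answer).

XMXMXMXMXMXMccKXKKXKKXKKXKKXKKXK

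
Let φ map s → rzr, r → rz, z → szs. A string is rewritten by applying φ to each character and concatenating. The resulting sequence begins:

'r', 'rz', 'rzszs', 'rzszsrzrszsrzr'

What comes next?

rzszsrzrszsrzrrzszsrzrzrszsrzrrzszsrz

φ(rzszsrzrszsrzr) expands symbol-by-symbol to rz szs rzr szs rzr rz szs rz rzr szs rzr rz szs rz; joining the 14 pieces gives the next term.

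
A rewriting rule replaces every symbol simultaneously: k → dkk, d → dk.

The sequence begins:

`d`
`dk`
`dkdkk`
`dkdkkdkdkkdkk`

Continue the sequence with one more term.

dkdkkdkdkkdkkdkdkkdkdkkdkkdkdkkdkk

Applying the rule to each of the 13 symbols of dkdkkdkdkkdkk gives the pieces dk dkk dk dkk dkk dk dkk dk dkk dkk dk dkk dkk, which concatenate to the answer.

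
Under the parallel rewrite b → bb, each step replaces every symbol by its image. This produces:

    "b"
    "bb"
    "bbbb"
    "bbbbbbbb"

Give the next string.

Rewriting each symbol of bbbbbbbb: b→bb, b→bb, b→bb, b→bb, b→bb, b→bb, b→bb, b→bb, which concatenates to bb bb bb bb bb bb bb bb.

bbbbbbbbbbbbbbbb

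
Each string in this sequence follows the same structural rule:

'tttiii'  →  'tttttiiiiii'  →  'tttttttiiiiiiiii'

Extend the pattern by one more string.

Each string has the form t^{2n+1} i^{3n} (n = 1, 2, …).
At n = 4 the blocks have lengths 9, 12.

tttttttttiiiiiiiiiiii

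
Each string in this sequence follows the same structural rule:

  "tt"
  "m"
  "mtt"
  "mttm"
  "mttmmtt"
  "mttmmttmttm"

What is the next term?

mttmmttmttmmttmmtt

Each term (from the third on) is the previous term followed by the one before it: term 3 = m·tt = mtt.
Continuing: mttmmttmttm · mttmmtt gives term 7.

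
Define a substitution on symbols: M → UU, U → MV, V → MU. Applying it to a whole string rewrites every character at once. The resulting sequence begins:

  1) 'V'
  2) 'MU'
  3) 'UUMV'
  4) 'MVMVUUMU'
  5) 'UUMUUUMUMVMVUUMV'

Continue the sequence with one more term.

Replace each of the 16 characters of UUMUUUMUMVMVUUMV in place — MV MV UU MV MV MV UU MV UU MU UU MU MV MV UU MU — and concatenate.

MVMVUUMVMVMVUUMVUUMUUUMUMVMVUUMU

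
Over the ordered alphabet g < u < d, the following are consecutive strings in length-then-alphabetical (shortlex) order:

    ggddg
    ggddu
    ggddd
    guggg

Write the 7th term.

Advancing 3 positions from guggg through guggg → guggu → guggd reaches term 7.

gugug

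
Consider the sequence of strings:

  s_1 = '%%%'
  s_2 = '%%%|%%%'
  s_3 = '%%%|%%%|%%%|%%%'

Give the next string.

%%%|%%%|%%%|%%%|%%%|%%%|%%%|%%%

Every step duplicates the string with '|' between the halves.
One more doubling of %%%|%%%|%%%|%%% gives the answer.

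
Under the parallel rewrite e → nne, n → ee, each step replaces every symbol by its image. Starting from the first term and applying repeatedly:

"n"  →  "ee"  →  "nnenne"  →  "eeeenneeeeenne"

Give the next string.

nnennennenneeeeennennennennenneeeeenne

φ(eeeenneeeeenne) expands symbol-by-symbol to nne nne nne nne ee ee nne nne nne nne nne ee ee nne; joining the 14 pieces gives the next term.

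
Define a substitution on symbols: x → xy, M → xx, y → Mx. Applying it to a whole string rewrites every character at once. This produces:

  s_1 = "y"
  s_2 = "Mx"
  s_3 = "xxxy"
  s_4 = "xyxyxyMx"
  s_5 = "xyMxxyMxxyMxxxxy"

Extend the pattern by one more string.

φ(xyMxxyMxxyMxxxxy) expands symbol-by-symbol to xy Mx xx xy xy Mx xx xy xy Mx xx xy xy xy xy Mx; joining the 16 pieces gives the next term.

xyMxxxxyxyMxxxxyxyMxxxxyxyxyxyMx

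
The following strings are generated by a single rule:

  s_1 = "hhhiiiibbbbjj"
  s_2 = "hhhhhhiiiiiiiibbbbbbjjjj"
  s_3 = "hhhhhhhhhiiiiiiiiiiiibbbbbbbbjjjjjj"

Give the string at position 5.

hhhhhhhhhhhhhhhiiiiiiiiiiiiiiiiiiiibbbbbbbbbbbbjjjjjjjjjj

Reading off run lengths: h runs 3, 6, 9; i runs 4, 8, 12; b runs 4, 6, 8; j runs 2, 4, 6 — each is linear in n (n = 1, 2, …).
For term 5, n = 5, so the run lengths are 15, 20, 12, 10.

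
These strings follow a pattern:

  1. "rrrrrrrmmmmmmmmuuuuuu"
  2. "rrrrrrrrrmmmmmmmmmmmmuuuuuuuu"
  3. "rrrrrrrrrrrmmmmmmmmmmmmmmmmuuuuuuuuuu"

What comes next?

rrrrrrrrrrrrrmmmmmmmmmmmmmmmmmmmmuuuuuuuuuuuu

The n-th term is 2n+3 r's then 4n m's then 2n+2 u's, where the shown terms are n = 2, 3, 4.
For the next term, n = 5, so the run lengths are 13, 20, 12.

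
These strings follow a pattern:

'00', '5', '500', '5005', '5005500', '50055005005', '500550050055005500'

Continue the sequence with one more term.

From term 3 onward, concatenate the last term with the second-to-last: 5·00 = 500, 500·5 = 5005, …
Continuing: 500550050055005500 · 50055005005 gives term 8.

50055005005500550050055005005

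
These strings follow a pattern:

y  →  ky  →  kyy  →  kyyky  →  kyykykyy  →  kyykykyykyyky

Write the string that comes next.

kyykykyykyykykyykykyy

This is a Fibonacci-style word recurrence s(k) = s(k−1)·s(k−2): e.g. ky·y = kyy.
Continuing: kyykykyykyyky · kyykykyy gives term 7.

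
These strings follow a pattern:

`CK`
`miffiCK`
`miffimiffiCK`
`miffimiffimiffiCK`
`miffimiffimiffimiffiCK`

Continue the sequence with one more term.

Each term is the previous one with miffi prepended.
Applying this once more to miffimiffimiffimiffiCK:

miffimiffimiffimiffimiffiCK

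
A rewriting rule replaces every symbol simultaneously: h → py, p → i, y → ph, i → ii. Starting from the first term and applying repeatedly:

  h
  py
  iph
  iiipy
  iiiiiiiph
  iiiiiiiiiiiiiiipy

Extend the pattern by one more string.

Replace each of the 17 characters of iiiiiiiiiiiiiiipy in place — ii ii ii ii ii ii ii ii ii ii ii ii ii ii ii i ph — and concatenate.

iiiiiiiiiiiiiiiiiiiiiiiiiiiiiiiph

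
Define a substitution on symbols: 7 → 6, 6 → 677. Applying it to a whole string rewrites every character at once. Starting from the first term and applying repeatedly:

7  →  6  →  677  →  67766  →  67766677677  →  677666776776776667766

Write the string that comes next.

6776667767767766677666776667767767766677677

Replace each of the 21 characters of 677666776776776667766 in place — 677 6 6 677 677 677 6 6 677 6 6 677 6 6 677 677 677 6 6 677 677 — and concatenate.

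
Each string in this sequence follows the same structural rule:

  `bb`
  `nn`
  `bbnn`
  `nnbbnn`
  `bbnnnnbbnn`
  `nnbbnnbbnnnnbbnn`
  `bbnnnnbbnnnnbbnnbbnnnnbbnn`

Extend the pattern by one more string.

Each term (from the third on) is the two preceding terms concatenated in order: term 3 = bb·nn = bbnn.
Continuing: nnbbnnbbnnnnbbnn · bbnnnnbbnnnnbbnnbbnnnnbbnn gives term 8.

nnbbnnbbnnnnbbnnbbnnnnbbnnnnbbnnbbnnnnbbnn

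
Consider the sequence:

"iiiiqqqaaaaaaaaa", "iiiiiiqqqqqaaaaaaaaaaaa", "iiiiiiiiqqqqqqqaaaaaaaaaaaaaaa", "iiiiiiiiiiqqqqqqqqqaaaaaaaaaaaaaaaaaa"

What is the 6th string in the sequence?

iiiiiiiiiiiiiiqqqqqqqqqqqqqaaaaaaaaaaaaaaaaaaaaaaaa

Term n consists of 2n i's, followed by 2n-1 q's, followed by 3n+3 a's, where the shown terms are n = 2, 3, 4, 5.
At n = 7 the blocks have lengths 14, 13, 24.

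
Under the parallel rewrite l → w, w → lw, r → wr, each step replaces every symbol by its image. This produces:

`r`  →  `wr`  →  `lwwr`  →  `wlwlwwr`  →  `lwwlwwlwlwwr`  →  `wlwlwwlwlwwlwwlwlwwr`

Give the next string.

lwwlwwlwlwwlwwlwlwwlwlwwlwwlwlwwr

Replace each of the 20 characters of wlwlwwlwlwwlwwlwlwwr in place — lw w lw w lw lw w lw w lw lw w lw lw w lw w lw lw wr — and concatenate.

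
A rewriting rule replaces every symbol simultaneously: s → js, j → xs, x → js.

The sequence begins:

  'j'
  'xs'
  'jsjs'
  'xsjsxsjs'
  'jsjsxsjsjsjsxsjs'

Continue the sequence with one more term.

φ(jsjsxsjsjsjsxsjs) expands symbol-by-symbol to xs js xs js js js xs js xs js xs js js js xs js; joining the 16 pieces gives the next term.

xsjsxsjsjsjsxsjsxsjsxsjsjsjsxsjs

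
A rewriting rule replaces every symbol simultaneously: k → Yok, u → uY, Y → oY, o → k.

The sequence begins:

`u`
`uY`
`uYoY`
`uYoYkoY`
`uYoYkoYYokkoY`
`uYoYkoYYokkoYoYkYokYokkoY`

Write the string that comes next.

uYoYkoYYokkoYoYkYokYokkoYkoYYokoYkYokoYkYokYokkoY

Replace each of the 25 characters of uYoYkoYYokkoYoYkYokYokkoY in place — uY oY k oY Yok k oY oY k Yok Yok k oY k oY Yok oY k Yok oY k Yok Yok k oY — and concatenate.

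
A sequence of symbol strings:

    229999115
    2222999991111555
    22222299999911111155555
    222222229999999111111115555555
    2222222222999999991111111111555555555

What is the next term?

Reading off run lengths: 2 runs 2, 4, 6, 8, 10; 9 runs 4, 5, 6, 7, 8; 1 runs 2, 4, 6, 8, 10; 5 runs 1, 3, 5, 7, 9 — each is linear in n (n = 1, 2, …).
For the next term, n = 6, so the run lengths are 12, 9, 12, 11.

22222222222299999999911111111111155555555555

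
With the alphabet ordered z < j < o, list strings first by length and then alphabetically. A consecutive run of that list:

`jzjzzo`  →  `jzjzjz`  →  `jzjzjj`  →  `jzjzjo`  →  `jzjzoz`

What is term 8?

Stepping forward 3 times from jzjzoz: jzjzoz → jzjzoj → jzjzoo, then the target.

jzjjzz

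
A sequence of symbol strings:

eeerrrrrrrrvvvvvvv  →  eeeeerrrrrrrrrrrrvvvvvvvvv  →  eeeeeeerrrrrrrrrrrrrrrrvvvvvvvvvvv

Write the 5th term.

The n-th term is 2n-1 e's then 4n r's then 2n+3 v's, where the shown terms are n = 2, 3, 4.
Setting n = 6 gives 11, 24, 15 characters in each block.

eeeeeeeeeeerrrrrrrrrrrrrrrrrrrrrrrrvvvvvvvvvvvvvvv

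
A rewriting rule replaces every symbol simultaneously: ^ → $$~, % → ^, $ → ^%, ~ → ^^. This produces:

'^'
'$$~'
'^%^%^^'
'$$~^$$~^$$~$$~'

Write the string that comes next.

Rewriting the 14 symbols of $$~^$$~^$$~$$~ one by one yields ^% ^% ^^ $$~ ^% ^% ^^ $$~ ^% ^% ^^ ^% ^% ^^; concatenated:

^%^%^^$$~^%^%^^$$~^%^%^^^%^%^^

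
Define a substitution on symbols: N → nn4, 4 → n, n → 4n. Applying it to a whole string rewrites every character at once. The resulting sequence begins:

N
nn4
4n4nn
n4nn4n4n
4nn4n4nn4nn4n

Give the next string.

Applying the rule to each of the 13 symbols of 4nn4n4nn4nn4n gives the pieces n 4n 4n n 4n n 4n 4n n 4n 4n n 4n, which concatenate to the answer.

n4n4nn4nn4n4nn4n4nn4n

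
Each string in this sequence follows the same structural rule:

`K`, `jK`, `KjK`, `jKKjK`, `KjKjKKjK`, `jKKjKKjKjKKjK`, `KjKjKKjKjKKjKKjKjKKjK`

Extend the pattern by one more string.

This is a Fibonacci-style word recurrence s(k) = s(k−2)·s(k−1): e.g. K·jK = KjK.
So term 8 is jKKjKKjKjKKjK·KjKjKKjKjKKjKKjKjKKjK.

jKKjKKjKjKKjKKjKjKKjKjKKjKKjKjKKjK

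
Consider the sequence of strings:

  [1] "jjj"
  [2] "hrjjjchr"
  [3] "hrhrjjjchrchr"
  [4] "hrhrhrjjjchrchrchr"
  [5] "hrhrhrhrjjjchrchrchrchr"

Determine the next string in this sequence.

hrhrhrhrhrjjjchrchrchrchrchr

Every step adds hr to the front and chr to the end of the previous string.
So the next term is hr·hrhrhrhrjjjchrchrchrchr·chr.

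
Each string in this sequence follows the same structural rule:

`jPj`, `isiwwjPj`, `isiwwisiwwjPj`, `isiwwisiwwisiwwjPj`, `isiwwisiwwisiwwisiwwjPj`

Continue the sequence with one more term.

Each term is the previous one with isiww prepended.
Applying this once more to isiwwisiwwisiwwisiwwjPj:

isiwwisiwwisiwwisiwwisiwwjPj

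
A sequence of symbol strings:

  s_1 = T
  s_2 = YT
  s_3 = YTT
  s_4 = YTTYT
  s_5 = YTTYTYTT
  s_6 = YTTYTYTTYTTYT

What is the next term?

From term 3 onward, concatenate the last term with the second-to-last: YT·T = YTT, YTT·YT = YTTYT, …
Continuing: YTTYTYTTYTTYT · YTTYTYTT gives term 7.

YTTYTYTTYTTYTYTTYTYTT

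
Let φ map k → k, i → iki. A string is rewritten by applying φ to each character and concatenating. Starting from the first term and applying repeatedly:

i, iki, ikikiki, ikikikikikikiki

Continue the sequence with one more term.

ikikikikikikikikikikikikikikiki

Applying the rule to each of the 15 symbols of ikikikikikikiki gives the pieces iki k iki k iki k iki k iki k iki k iki k iki, which concatenate to the answer.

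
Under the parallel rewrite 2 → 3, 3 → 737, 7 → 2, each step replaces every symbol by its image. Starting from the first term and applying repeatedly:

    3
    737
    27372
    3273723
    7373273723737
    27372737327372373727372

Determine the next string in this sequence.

Rewriting the 23 symbols of 27372737327372373727372 one by one yields 3 2 737 2 3 2 737 2 737 3 2 737 2 3 737 2 737 2 3 2 737 2 3; concatenated:

3273723273727373273723737273723273723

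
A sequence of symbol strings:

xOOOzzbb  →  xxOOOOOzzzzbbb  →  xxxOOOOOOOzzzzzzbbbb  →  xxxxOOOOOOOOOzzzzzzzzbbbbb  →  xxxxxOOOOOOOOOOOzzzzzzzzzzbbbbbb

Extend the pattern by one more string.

xxxxxxOOOOOOOOOOOOOzzzzzzzzzzzzbbbbbbb

The n-th term is n x's then 2n+1 O's then 2n z's then n+1 b's (n = 1, 2, …).
For the next term, n = 6, so the run lengths are 6, 13, 12, 7.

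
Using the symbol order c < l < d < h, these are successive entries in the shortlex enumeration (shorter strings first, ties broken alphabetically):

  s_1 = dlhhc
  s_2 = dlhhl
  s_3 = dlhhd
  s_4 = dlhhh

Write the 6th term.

ddccl

Continuing the enumeration 2 steps past dlhhh: dlhhh → ddccc → (answer).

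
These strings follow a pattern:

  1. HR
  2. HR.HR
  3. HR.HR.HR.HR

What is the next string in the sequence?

HR.HR.HR.HR.HR.HR.HR.HR

s(k+1) = s(k)·.·s(k) — each term doubles the last with '.' between the halves.
One more doubling of HR.HR.HR.HR gives the answer.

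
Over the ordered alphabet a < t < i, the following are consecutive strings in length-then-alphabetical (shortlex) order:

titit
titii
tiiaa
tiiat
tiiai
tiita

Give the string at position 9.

Advancing 3 positions from tiita through tiita → tiitt → tiiti reaches term 9.

tiiia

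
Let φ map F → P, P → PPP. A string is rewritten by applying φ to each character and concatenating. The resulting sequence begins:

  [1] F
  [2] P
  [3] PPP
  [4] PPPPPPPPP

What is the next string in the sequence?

PPPPPPPPPPPPPPPPPPPPPPPPPPP

Expanding PPPPPPPPP: P→PPP, P→PPP, P→PPP, P→PPP, P→PPP, P→PPP, P→PPP, P→PPP, P→PPP. Concatenated: PPP PPP PPP PPP PPP PPP PPP PPP PPP.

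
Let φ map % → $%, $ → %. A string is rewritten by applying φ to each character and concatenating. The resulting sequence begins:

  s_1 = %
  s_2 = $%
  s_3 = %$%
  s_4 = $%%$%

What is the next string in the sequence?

Apply φ to $%%$% symbol by symbol: $→%, %→$%, %→$%, $→%, %→$%; joined: % $% $% % $%.

%$%$%%$%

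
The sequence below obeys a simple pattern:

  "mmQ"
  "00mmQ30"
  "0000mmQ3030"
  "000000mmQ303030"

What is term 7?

000000000000mmQ303030303030

Every step adds 00 to the front and 30 to the end of the previous string.
From 000000mmQ303030, 3 further steps: 000000mmQ303030 → 00000000mmQ30303030 → 0000000000mmQ3030303030 → (answer).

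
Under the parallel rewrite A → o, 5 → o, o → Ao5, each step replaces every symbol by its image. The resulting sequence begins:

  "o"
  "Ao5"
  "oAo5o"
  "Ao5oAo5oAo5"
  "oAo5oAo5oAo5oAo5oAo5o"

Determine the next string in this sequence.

Rewriting the 21 symbols of oAo5oAo5oAo5oAo5oAo5o one by one yields Ao5 o Ao5 o Ao5 o Ao5 o Ao5 o Ao5 o Ao5 o Ao5 o Ao5 o Ao5 o Ao5; concatenated:

Ao5oAo5oAo5oAo5oAo5oAo5oAo5oAo5oAo5oAo5oAo5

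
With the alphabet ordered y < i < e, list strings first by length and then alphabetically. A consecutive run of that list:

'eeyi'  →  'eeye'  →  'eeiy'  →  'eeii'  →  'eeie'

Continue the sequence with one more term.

Treat eeie as a base-3 numeral over the given alphabet and add one, carrying through any trailing e's.

eeey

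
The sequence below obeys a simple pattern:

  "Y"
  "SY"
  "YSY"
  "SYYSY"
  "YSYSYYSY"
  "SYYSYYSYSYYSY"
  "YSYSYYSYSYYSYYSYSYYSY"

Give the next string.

SYYSYYSYSYYSYYSYSYYSYSYYSYYSYSYYSY

From term 3 onward, concatenate the second-to-last term with the last: Y·SY = YSY, SY·YSY = SYYSY, …
The next term joins SYYSYYSYSYYSY and YSYSYYSYSYYSYYSYSYYSY.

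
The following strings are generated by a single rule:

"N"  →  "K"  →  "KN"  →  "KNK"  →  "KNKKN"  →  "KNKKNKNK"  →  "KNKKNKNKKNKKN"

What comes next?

This is a Fibonacci-style word recurrence s(k) = s(k−1)·s(k−2): e.g. K·N = KN.
So term 8 is KNKKNKNKKNKKN·KNKKNKNK.

KNKKNKNKKNKKNKNKKNKNK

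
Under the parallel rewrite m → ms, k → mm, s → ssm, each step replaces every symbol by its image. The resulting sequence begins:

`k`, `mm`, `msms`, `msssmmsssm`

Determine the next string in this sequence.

msssmssmssmmsmsssmssmssmms

Expanding msssmmsssm: m→ms, s→ssm, s→ssm, s→ssm, m→ms, m→ms, s→ssm, s→ssm, s→ssm, m→ms. Concatenated: ms ssm ssm ssm ms ms ssm ssm ssm ms.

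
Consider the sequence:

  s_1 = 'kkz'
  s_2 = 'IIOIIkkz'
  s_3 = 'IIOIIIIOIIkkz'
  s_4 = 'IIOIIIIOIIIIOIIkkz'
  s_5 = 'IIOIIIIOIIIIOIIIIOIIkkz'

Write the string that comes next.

Each term is the previous one with IIOII prepended.
One more step from IIOIIIIOIIIIOIIIIOIIkkz gives the answer.

IIOIIIIOIIIIOIIIIOIIIIOIIkkz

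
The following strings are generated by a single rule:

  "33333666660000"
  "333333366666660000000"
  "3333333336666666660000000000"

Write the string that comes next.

The n-th term is 2n+3 3's then 2n+3 6's then 3n+1 0's (n = 1, 2, …).
At n = 4 the blocks have lengths 11, 11, 13.

33333333333666666666660000000000000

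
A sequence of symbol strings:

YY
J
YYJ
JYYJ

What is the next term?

Each term (from the third on) is the two preceding terms concatenated in order: term 3 = YY·J = YYJ.
The next term joins YYJ and JYYJ.

YYJJYYJ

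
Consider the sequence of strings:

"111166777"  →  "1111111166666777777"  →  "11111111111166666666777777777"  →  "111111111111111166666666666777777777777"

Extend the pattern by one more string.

1111111111111111111166666666666666777777777777777

Each string has the form 1^{4n} 6^{3n-1} 7^{3n} (n = 1, 2, …).
For the next term, n = 5, so the run lengths are 20, 14, 15.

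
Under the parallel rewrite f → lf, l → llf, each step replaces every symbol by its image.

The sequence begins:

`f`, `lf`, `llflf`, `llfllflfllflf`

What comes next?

φ(llfllflfllflf) expands symbol-by-symbol to llf llf lf llf llf lf llf lf llf llf lf llf lf; joining the 13 pieces gives the next term.

llfllflfllfllflfllflfllfllflfllflf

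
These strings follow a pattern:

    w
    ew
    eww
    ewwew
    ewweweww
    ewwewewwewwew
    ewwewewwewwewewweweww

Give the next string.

ewwewewwewwewewwewewwewwewewwewwew

Each term (from the third on) is the previous term followed by the one before it: term 3 = ew·w = eww.
So term 8 is ewwewewwewwewewweweww·ewwewewwewwew.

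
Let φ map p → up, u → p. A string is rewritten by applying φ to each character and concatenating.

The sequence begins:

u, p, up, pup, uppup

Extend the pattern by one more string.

Expanding uppup: u→p, p→up, p→up, u→p, p→up. Concatenated: p up up p up.

pupuppup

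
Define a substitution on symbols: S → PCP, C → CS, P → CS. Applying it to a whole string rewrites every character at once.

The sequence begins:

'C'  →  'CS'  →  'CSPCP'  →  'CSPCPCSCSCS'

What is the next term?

Expanding CSPCPCSCSCS: C→CS, S→PCP, P→CS, C→CS, P→CS, C→CS, S→PCP, C→CS, S→PCP, C→CS, S→PCP. Concatenated: CS PCP CS CS CS CS PCP CS PCP CS PCP.

CSPCPCSCSCSCSPCPCSPCPCSPCP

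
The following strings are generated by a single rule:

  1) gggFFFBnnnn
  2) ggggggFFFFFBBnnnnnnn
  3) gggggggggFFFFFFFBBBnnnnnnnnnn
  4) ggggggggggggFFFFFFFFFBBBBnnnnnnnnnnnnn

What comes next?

gggggggggggggggFFFFFFFFFFFBBBBBnnnnnnnnnnnnnnnn

The n-th term is 3n g's then 2n+1 F's then n B's then 3n+1 n's (n = 1, 2, …).
For the next term, n = 5, so the run lengths are 15, 11, 5, 16.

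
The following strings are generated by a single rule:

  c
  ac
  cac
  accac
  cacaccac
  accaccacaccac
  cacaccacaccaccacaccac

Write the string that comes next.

accaccacaccaccacaccacaccaccacaccac

Each term (from the third on) is the two preceding terms concatenated in order: term 3 = c·ac = cac.
The next term joins accaccacaccac and cacaccacaccaccacaccac.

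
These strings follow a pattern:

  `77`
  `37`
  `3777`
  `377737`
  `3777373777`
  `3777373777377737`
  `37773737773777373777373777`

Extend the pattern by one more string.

This is a Fibonacci-style word recurrence s(k) = s(k−1)·s(k−2): e.g. 37·77 = 3777.
So term 8 is 37773737773777373777373777·3777373777377737.

377737377737773737773737773777373777377737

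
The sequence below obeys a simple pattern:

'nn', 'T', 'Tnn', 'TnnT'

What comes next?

From term 3 onward, concatenate the last term with the second-to-last: T·nn = Tnn, Tnn·T = TnnT, …
Continuing: TnnT · Tnn gives term 5.

TnnTTnn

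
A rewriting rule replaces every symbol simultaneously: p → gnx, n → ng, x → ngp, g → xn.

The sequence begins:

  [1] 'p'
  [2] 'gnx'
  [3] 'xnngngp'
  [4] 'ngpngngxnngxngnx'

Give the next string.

Rewriting the 16 symbols of ngpngngxnngxngnx one by one yields ng xn gnx ng xn ng xn ngp ng ng xn ngp ng xn ng ngp; concatenated:

ngxngnxngxnngxnngpngngxnngpngxnngngp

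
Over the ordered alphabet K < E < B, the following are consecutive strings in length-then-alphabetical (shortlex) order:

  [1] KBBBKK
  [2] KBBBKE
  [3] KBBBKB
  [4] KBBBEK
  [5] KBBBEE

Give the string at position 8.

KBBBBE

Continuing the enumeration 3 steps past KBBBEE: KBBBEE → KBBBEB → KBBBBK → (answer).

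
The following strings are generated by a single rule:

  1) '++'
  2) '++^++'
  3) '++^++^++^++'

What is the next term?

s(k+1) = s(k)·^·s(k) — each term doubles the last with '^' between the halves.
Doubling ++^++^++^++ with '^' between the halves:

++^++^++^++^++^++^++^++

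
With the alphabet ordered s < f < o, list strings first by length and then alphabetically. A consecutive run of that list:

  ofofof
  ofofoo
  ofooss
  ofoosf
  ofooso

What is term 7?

Continuing the enumeration 2 steps past ofooso: ofooso → ofoofs → (answer).

ofooff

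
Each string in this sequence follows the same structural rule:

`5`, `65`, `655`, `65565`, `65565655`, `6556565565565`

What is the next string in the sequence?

From term 3 onward, concatenate the last term with the second-to-last: 65·5 = 655, 655·65 = 65565, …
The next term joins 6556565565565 and 65565655.

655656556556565565655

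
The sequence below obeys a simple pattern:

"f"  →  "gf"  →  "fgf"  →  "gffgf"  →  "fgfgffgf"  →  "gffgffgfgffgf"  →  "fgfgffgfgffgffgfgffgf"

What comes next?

gffgffgfgffgffgfgffgfgffgffgfgffgf

This is a Fibonacci-style word recurrence s(k) = s(k−2)·s(k−1): e.g. f·gf = fgf.
So term 8 is gffgffgfgffgf·fgfgffgfgffgffgfgffgf.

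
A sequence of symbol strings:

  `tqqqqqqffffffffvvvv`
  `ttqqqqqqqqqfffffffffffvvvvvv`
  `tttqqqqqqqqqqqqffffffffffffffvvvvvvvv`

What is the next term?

ttttqqqqqqqqqqqqqqqfffffffffffffffffvvvvvvvvvv

Each string has the form t^{n-1} q^{3n} f^{3n+2} v^{2n}, where the shown terms are n = 2, 3, 4.
Setting n = 5 gives 4, 15, 17, 10 characters in each block.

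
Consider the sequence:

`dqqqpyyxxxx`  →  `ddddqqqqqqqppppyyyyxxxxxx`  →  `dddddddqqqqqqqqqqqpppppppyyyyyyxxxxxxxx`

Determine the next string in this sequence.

Term n consists of 3n-2 d's, followed by 4n-1 q's, followed by 3n-2 p's, followed by 2n y's, followed by 2n+2 x's (n = 1, 2, …).
Setting n = 4 gives 10, 15, 10, 8, 10 characters in each block.

ddddddddddqqqqqqqqqqqqqqqppppppppppyyyyyyyyxxxxxxxxxx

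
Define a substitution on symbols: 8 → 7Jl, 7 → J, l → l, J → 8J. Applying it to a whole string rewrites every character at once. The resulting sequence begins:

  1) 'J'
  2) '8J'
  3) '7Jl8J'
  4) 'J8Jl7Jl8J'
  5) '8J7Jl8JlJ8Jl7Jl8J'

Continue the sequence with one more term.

7Jl8JJ8Jl7Jl8Jl8J7Jl8JlJ8Jl7Jl8J

Replace each of the 17 characters of 8J7Jl8JlJ8Jl7Jl8J in place — 7Jl 8J J 8J l 7Jl 8J l 8J 7Jl 8J l J 8J l 7Jl 8J — and concatenate.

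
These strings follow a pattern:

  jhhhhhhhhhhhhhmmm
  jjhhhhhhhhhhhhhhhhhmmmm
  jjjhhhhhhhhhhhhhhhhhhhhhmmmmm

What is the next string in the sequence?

jjjjhhhhhhhhhhhhhhhhhhhhhhhhhmmmmmm

Term n consists of n-2 j's, followed by 4n+1 h's, followed by n m's, where the shown terms are n = 3, 4, 5.
At n = 6 the blocks have lengths 4, 25, 6.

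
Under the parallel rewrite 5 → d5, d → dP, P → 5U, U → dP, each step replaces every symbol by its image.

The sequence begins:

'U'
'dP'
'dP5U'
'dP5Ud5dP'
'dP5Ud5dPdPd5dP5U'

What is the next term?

dP5Ud5dPdPd5dP5UdP5UdPd5dP5Ud5dP

Replace each of the 16 characters of dP5Ud5dPdPd5dP5U in place — dP 5U d5 dP dP d5 dP 5U dP 5U dP d5 dP 5U d5 dP — and concatenate.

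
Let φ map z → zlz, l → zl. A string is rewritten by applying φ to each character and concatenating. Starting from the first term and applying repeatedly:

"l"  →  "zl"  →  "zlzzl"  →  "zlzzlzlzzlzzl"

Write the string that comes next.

Rewriting the 13 symbols of zlzzlzlzzlzzl one by one yields zlz zl zlz zlz zl zlz zl zlz zlz zl zlz zlz zl; concatenated:

zlzzlzlzzlzzlzlzzlzlzzlzzlzlzzlzzl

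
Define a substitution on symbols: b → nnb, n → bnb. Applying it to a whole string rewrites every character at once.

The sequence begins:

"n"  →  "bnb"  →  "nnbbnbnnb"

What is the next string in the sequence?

bnbbnbnnbnnbbnbnnbbnbbnbnnb

Rewriting each symbol of nnbbnbnnb: n→bnb, n→bnb, b→nnb, b→nnb, n→bnb, b→nnb, n→bnb, n→bnb, b→nnb, which concatenates to bnb bnb nnb nnb bnb nnb bnb bnb nnb.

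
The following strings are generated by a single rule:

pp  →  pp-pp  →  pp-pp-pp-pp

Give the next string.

pp-pp-pp-pp-pp-pp-pp-pp

Each string is two copies of the previous one joined by '-'.
One more doubling of pp-pp-pp-pp gives the answer.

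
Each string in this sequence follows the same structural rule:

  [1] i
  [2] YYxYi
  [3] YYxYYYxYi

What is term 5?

YYxYYYxYYYxYYYxYi

Every step adds YYxY at the front: s(k+1) = YYxY·s(k).
From YYxYYYxYi, 2 further steps: YYxYYYxYi → YYxYYYxYYYxYi → (answer).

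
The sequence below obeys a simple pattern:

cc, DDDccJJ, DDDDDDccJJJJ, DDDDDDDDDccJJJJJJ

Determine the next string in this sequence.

DDDDDDDDDDDDccJJJJJJJJ

Each term wraps the previous one in DDD on the left and JJ on the right.
One more step from DDDDDDDDDccJJJJJJ gives the answer.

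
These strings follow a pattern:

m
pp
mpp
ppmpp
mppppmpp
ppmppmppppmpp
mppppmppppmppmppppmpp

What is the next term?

From term 3 onward, concatenate the second-to-last term with the last: m·pp = mpp, pp·mpp = ppmpp, …
The next term joins ppmppmppppmpp and mppppmppppmppmppppmpp.

ppmppmppppmppmppppmppppmppmppppmpp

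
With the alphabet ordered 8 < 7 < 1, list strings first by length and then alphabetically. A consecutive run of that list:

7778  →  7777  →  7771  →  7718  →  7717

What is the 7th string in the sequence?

Advancing 2 positions from 7717 through 7717 → 7711 reaches term 7.

7188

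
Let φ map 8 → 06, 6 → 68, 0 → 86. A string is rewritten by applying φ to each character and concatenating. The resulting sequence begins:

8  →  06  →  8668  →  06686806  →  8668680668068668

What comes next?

Applying the rule to each of the 16 symbols of 8668680668068668 gives the pieces 06 68 68 06 68 06 86 68 68 06 86 68 06 68 68 06, which concatenate to the answer.

06686806680686686806866806686806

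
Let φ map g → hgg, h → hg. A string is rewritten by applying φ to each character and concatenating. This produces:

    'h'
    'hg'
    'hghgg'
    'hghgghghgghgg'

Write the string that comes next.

hghgghghgghgghghgghghgghgghghgghgg

Replace each of the 13 characters of hghgghghgghgg in place — hg hgg hg hgg hgg hg hgg hg hgg hgg hg hgg hgg — and concatenate.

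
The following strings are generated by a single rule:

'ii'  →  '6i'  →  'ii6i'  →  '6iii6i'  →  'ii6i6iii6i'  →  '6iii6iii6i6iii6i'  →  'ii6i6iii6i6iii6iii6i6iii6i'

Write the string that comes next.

6iii6iii6i6iii6iii6i6iii6i6iii6iii6i6iii6i

Each term (from the third on) is the two preceding terms concatenated in order: term 3 = ii·6i = ii6i.
The next term joins 6iii6iii6i6iii6i and ii6i6iii6i6iii6iii6i6iii6i.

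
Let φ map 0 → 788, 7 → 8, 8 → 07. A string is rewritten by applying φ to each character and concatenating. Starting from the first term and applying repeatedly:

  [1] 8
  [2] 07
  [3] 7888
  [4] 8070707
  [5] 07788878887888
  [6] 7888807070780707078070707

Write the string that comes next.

Applying the rule to each of the 25 symbols of 7888807070780707078070707 gives the pieces 8 07 07 07 07 788 8 788 8 788 8 07 788 8 788 8 788 8 07 788 8 788 8 788 8, which concatenate to the answer.

8070707077888788878880778887888788807788878887888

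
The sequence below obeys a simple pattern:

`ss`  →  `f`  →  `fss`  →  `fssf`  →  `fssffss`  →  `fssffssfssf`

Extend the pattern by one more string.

fssffssfssffssffss

This is a Fibonacci-style word recurrence s(k) = s(k−1)·s(k−2): e.g. f·ss = fss.
So term 7 is fssffssfssf·fssffss.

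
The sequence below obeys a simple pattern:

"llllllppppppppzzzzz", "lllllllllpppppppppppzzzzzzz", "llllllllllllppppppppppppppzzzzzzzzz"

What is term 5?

Reading off run lengths: l runs 6, 9, 12; p runs 8, 11, 14; z runs 5, 7, 9 — each is linear in n, where the shown terms are n = 2, 3, 4.
At n = 6 the blocks have lengths 18, 20, 13.

llllllllllllllllllppppppppppppppppppppzzzzzzzzzzzzz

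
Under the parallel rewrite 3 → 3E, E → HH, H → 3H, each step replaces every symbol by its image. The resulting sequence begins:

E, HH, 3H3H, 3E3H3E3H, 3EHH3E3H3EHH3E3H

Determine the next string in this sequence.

Rewriting the 16 symbols of 3EHH3E3H3EHH3E3H one by one yields 3E HH 3H 3H 3E HH 3E 3H 3E HH 3H 3H 3E HH 3E 3H; concatenated:

3EHH3H3H3EHH3E3H3EHH3H3H3EHH3E3H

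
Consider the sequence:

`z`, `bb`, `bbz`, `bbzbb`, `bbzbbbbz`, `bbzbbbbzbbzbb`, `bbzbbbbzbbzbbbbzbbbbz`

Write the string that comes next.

bbzbbbbzbbzbbbbzbbbbzbbzbbbbzbbzbb

Each term (from the third on) is the previous term followed by the one before it: term 3 = bb·z = bbz.
Continuing: bbzbbbbzbbzbbbbzbbbbz · bbzbbbbzbbzbb gives term 8.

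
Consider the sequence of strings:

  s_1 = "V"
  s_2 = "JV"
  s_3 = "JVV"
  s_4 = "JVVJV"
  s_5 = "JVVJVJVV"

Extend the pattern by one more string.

This is a Fibonacci-style word recurrence s(k) = s(k−1)·s(k−2): e.g. JV·V = JVV.
The next term joins JVVJVJVV and JVVJV.

JVVJVJVVJVVJV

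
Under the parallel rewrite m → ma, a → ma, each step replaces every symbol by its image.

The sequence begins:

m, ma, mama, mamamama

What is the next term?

Expanding mamamama: m→ma, a→ma, m→ma, a→ma, m→ma, a→ma, m→ma, a→ma. Concatenated: ma ma ma ma ma ma ma ma.

mamamamamamamama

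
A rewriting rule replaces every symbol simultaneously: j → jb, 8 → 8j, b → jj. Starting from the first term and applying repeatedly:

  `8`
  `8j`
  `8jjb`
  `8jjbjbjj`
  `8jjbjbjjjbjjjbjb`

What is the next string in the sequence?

Applying the rule to each of the 16 symbols of 8jjbjbjjjbjjjbjb gives the pieces 8j jb jb jj jb jj jb jb jb jj jb jb jb jj jb jj, which concatenate to the answer.

8jjbjbjjjbjjjbjbjbjjjbjbjbjjjbjj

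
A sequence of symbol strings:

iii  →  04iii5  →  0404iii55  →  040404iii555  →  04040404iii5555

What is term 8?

Each term wraps the previous one in 04 on the left and 5 on the right.
From 04040404iii5555, 3 further steps: 04040404iii5555 → 0404040404iii55555 → 040404040404iii555555 → (answer).

04040404040404iii5555555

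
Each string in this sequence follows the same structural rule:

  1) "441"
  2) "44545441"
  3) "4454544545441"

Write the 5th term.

44545445454454544545441

The strings grow by a fixed prefix 44545 each time.
From 4454544545441, 2 further steps: 4454544545441 → 445454454544545441 → (answer).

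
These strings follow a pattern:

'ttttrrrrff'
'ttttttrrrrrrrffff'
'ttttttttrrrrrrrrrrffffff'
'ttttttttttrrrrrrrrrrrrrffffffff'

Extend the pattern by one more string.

Term n consists of 2n+2 t's, followed by 3n+1 r's, followed by 2n f's (n = 1, 2, …).
Setting n = 5 gives 12, 16, 10 characters in each block.

ttttttttttttrrrrrrrrrrrrrrrrffffffffff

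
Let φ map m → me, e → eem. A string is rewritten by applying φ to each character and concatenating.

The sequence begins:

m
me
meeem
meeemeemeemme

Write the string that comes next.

meeemeemeemmeeemeemmeeemeemmemeeem

Applying the rule to each of the 13 symbols of meeemeemeemme gives the pieces me eem eem eem me eem eem me eem eem me me eem, which concatenate to the answer.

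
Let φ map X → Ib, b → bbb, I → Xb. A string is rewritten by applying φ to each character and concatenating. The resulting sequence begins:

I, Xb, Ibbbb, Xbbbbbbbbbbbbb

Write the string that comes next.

Rewriting the 14 symbols of Xbbbbbbbbbbbbb one by one yields Ib bbb bbb bbb bbb bbb bbb bbb bbb bbb bbb bbb bbb bbb; concatenated:

Ibbbbbbbbbbbbbbbbbbbbbbbbbbbbbbbbbbbbbbbb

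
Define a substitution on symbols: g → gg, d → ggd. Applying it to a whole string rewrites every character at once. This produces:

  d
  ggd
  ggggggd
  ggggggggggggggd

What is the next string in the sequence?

ggggggggggggggggggggggggggggggd

Replace each of the 15 characters of ggggggggggggggd in place — gg gg gg gg gg gg gg gg gg gg gg gg gg gg ggd — and concatenate.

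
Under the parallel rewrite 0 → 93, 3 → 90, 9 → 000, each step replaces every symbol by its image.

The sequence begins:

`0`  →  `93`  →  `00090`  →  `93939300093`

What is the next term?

00090000900009093939300090

Rewriting each symbol of 93939300093: 9→000, 3→90, 9→000, 3→90, 9→000, 3→90, 0→93, 0→93, 0→93, 9→000, 3→90, which concatenates to 000 90 000 90 000 90 93 93 93 000 90.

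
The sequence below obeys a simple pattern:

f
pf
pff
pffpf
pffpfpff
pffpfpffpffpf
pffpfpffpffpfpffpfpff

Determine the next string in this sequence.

pffpfpffpffpfpffpfpffpffpfpffpffpf

From term 3 onward, concatenate the last term with the second-to-last: pf·f = pff, pff·pf = pffpf, …
The next term joins pffpfpffpffpfpffpfpff and pffpfpffpffpf.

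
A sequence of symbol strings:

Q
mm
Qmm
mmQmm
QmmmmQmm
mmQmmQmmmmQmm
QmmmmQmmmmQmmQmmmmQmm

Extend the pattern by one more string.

mmQmmQmmmmQmmQmmmmQmmmmQmmQmmmmQmm

Each term (from the third on) is the two preceding terms concatenated in order: term 3 = Q·mm = Qmm.
So term 8 is mmQmmQmmmmQmm·QmmmmQmmmmQmmQmmmmQmm.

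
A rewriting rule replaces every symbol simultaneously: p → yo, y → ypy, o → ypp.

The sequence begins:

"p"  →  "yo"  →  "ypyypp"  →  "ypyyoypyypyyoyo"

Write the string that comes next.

ypyyoypyypyyppypyyoypyypyyoypyypyyppypyypp

Applying the rule to each of the 15 symbols of ypyyoypyypyyoyo gives the pieces ypy yo ypy ypy ypp ypy yo ypy ypy yo ypy ypy ypp ypy ypp, which concatenate to the answer.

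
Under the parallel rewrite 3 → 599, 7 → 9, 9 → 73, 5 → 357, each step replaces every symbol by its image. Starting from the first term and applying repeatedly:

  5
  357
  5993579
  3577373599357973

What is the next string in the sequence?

59935799599959935773735993579739599

Applying the rule to each of the 16 symbols of 3577373599357973 gives the pieces 599 357 9 9 599 9 599 357 73 73 599 357 9 73 9 599, which concatenate to the answer.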